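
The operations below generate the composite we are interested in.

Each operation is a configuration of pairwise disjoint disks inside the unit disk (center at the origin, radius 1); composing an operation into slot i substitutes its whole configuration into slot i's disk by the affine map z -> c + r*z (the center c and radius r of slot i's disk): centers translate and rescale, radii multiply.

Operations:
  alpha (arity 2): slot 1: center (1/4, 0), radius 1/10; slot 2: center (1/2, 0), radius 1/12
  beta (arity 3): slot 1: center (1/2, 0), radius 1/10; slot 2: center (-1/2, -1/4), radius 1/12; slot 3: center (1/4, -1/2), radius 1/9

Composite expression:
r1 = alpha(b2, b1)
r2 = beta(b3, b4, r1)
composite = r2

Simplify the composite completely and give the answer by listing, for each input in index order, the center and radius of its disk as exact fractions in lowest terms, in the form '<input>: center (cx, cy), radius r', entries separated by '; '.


b1: center (11/36, -1/2), radius 1/108; b2: center (5/18, -1/2), radius 1/90; b3: center (1/2, 0), radius 1/10; b4: center (-1/2, -1/4), radius 1/12


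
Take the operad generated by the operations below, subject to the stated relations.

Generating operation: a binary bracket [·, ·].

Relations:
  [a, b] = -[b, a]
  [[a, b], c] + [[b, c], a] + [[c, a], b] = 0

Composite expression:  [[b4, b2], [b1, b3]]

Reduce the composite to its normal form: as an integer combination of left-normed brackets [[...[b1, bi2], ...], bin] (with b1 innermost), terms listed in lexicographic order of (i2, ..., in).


[[[b1, b3], b2], b4] - [[[b1, b3], b4], b2]

Left-normed coefficients sit on the b1-initial expansion words.
Composite bracket: [[b4, b2], [b1, b3]]
The bracket unfolds into 8 signed words via [a, b] = ab - ba (2^3 = 8).
The b1-initial words carry the normal form:
  b1b3b2b4 appears with sign +1, giving the term +[[[b1, b3], b2], b4]
  b1b3b4b2 appears with sign -1, giving the term -[[[b1, b3], b4], b2]


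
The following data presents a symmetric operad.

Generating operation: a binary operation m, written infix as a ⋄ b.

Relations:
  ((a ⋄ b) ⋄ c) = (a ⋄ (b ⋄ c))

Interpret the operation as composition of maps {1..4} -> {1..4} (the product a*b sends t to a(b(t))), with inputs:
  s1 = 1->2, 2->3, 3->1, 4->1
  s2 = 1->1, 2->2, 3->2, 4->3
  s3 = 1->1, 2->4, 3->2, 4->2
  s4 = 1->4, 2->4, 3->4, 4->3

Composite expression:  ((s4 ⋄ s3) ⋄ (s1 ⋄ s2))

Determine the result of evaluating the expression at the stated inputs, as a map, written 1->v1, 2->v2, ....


1->3, 2->4, 3->4, 4->4

(s4 ⋄ s3) = 1->4, 2->3, 3->4, 4->4
(s1 ⋄ s2) = 1->2, 2->3, 3->3, 4->1
((s4 ⋄ s3) ⋄ (s1 ⋄ s2)) = 1->3, 2->4, 3->4, 4->4


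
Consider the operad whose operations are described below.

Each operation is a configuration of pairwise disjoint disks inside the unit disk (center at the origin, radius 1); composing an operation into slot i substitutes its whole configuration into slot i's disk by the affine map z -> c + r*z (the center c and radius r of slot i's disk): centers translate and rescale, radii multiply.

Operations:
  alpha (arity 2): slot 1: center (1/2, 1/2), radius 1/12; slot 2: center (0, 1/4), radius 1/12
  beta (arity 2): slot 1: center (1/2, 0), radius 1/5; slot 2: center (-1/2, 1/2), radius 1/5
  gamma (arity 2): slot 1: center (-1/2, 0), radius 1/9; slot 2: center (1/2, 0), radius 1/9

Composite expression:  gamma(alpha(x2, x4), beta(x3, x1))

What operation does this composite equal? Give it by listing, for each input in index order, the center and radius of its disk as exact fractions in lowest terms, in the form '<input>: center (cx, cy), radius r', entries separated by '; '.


x1: center (4/9, 1/18), radius 1/45; x2: center (-4/9, 1/18), radius 1/108; x3: center (5/9, 0), radius 1/45; x4: center (-1/2, 1/36), radius 1/108

Each x-disk chains the slot maps above it in gamma; radii multiply.
input x2: applying the 2 nested substitutions gives center (-4/9, 1/18), radius 1/108
input x4: applying the 2 nested substitutions gives center (-1/2, 1/36), radius 1/108
input x3: applying the 2 nested substitutions gives center (5/9, 0), radius 1/45
input x1: applying the 2 nested substitutions gives center (4/9, 1/18), radius 1/45


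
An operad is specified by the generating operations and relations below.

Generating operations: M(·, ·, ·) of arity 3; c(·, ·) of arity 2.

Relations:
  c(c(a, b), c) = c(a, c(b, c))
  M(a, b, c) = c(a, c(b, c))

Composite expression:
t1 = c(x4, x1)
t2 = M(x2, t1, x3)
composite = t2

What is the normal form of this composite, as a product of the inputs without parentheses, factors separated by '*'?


x2 * x4 * x1 * x3

Key point: M is associative — brackets drop, the x-order remains.
c(x4, x1) reduces to x4 * x1
M(x2, c(x4, x1), x3) reduces to x2 * x4 * x1 * x3


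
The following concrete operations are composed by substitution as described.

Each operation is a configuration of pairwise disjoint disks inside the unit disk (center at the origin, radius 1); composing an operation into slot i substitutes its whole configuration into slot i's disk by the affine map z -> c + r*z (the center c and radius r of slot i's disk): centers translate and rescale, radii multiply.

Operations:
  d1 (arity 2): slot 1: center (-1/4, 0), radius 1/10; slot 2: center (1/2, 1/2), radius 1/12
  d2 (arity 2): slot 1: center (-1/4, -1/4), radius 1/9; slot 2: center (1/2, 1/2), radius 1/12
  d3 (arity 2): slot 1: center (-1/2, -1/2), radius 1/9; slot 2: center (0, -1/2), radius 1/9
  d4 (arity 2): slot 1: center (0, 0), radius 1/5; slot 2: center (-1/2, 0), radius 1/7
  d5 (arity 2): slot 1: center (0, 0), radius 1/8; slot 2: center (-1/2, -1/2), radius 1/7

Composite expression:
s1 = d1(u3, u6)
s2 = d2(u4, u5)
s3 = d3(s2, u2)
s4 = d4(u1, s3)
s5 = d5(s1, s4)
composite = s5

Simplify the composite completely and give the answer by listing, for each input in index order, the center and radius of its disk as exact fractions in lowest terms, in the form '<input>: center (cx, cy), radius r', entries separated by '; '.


Follow each u-input down from d5: c' goes to c + r*c', radius to r*r'.
u3: after 2 affine steps, its disk has center (-1/32, 0), radius 1/80
u6: after 2 affine steps, its disk has center (1/16, 1/16), radius 1/96
u1: after 2 affine steps, its disk has center (-1/2, -1/2), radius 1/35
u4: after 4 affine steps, its disk has center (-1027/1764, -901/1764), radius 1/3969
u5: after 4 affine steps, its disk has center (-256/441, -449/882), radius 1/5292
u2: after 3 affine steps, its disk has center (-4/7, -25/49), radius 1/441

u1: center (-1/2, -1/2), radius 1/35; u2: center (-4/7, -25/49), radius 1/441; u3: center (-1/32, 0), radius 1/80; u4: center (-1027/1764, -901/1764), radius 1/3969; u5: center (-256/441, -449/882), radius 1/5292; u6: center (1/16, 1/16), radius 1/96


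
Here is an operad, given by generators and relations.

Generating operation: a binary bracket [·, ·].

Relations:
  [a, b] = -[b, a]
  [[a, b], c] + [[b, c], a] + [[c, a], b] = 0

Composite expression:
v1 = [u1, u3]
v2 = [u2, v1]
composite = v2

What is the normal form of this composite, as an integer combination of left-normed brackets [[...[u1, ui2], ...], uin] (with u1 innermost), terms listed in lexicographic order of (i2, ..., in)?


-[[u1, u3], u2]

Antisymmetry and Jacobi reduce to u1-anchored left-normed brackets.
Composite bracket: [u2, [u1, u3]]
Full expansion: 4 signed words from ab - ba (2^2 = 4).
Only words starting with u1 matter:
  u1u3u2 (sign -1) contributes -[[u1, u3], u2]


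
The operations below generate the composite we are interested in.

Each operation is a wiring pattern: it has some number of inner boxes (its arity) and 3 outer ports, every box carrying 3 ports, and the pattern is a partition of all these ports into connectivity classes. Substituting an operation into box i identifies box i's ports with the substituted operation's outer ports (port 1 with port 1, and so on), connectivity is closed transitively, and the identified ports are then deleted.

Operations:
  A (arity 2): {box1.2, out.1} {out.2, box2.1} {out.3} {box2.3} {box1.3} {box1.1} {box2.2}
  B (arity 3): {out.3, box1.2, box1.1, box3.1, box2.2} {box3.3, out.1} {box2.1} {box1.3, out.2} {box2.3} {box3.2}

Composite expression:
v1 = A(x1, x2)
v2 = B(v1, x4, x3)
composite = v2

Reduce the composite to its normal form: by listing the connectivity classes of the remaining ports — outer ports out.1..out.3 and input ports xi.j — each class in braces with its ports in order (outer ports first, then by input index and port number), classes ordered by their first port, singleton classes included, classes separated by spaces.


Reachability decides: close wires over B-identified ports.
after A, the pattern on (x1, x2) reads {out.1, x1.2} {out.2, x2.1} {out.3} {x1.1} {x1.3} {x2.2} {x2.3} (out.j = its outer ports)
after B, the pattern on (x1, x2, x4, x3) reads {out.1, x3.3} {out.2} {out.3, x1.2, x2.1, x3.1, x4.2} {x1.1} {x1.3} {x2.2} {x2.3} {x3.2} {x4.1} {x4.3} (out.j = its outer ports)

{out.1, x3.3} {out.2} {out.3, x1.2, x2.1, x3.1, x4.2} {x1.1} {x1.3} {x2.2} {x2.3} {x3.2} {x4.1} {x4.3}


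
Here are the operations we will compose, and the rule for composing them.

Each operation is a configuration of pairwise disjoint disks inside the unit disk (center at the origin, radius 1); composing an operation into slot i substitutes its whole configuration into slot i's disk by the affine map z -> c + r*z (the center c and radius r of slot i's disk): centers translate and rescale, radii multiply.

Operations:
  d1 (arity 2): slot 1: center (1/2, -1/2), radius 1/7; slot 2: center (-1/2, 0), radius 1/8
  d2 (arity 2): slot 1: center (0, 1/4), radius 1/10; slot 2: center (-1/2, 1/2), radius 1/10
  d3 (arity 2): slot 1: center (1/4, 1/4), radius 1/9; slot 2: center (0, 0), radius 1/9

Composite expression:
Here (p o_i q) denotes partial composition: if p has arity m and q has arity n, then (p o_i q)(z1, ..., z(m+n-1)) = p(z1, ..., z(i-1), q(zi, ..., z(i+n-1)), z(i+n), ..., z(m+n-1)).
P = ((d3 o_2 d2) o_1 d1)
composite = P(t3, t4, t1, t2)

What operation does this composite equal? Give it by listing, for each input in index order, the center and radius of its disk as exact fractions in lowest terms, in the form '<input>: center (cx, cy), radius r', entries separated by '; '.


Follow each t-input down from d3: c' goes to c + r*c', radius to r*r'.
input t3: composing its 2 substitution steps yields center (11/36, 7/36), radius 1/63
input t4: composing its 2 substitution steps yields center (7/36, 1/4), radius 1/72
input t1: composing its 2 substitution steps yields center (0, 1/36), radius 1/90
input t2: composing its 2 substitution steps yields center (-1/18, 1/18), radius 1/90

t1: center (0, 1/36), radius 1/90; t2: center (-1/18, 1/18), radius 1/90; t3: center (11/36, 7/36), radius 1/63; t4: center (7/36, 1/4), radius 1/72


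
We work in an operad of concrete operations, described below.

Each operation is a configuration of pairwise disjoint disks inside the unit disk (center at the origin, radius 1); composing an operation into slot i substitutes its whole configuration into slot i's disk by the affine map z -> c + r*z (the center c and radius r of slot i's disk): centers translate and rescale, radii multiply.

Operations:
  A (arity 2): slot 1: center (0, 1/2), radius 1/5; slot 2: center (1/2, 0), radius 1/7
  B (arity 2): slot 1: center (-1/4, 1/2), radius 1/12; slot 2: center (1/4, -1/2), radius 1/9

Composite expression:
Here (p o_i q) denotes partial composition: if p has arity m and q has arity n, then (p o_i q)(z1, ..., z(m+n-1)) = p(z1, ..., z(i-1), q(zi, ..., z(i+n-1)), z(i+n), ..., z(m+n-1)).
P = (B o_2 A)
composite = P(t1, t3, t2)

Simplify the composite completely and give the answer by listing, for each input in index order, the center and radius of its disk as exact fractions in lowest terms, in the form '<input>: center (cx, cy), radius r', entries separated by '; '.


t1: center (-1/4, 1/2), radius 1/12; t2: center (11/36, -1/2), radius 1/63; t3: center (1/4, -4/9), radius 1/45

Follow each t-input down from B: c' goes to c + r*c', radius to r*r'.
for t1, the 1-step affine chain lands on center (-1/4, 1/2), radius 1/12
for t3, the 2-step affine chain lands on center (1/4, -4/9), radius 1/45
for t2, the 2-step affine chain lands on center (11/36, -1/2), radius 1/63


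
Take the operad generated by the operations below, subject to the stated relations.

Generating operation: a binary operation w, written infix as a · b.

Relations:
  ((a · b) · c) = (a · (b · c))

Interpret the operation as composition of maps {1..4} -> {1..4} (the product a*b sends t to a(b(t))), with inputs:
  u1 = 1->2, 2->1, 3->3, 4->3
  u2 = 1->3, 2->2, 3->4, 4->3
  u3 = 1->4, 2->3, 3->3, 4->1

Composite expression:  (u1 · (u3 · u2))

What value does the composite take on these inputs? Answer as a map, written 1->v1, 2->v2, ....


(u3 · u2) = 1->3, 2->3, 3->1, 4->3
(u1 · (u3 · u2)) = 1->3, 2->3, 3->2, 4->3

1->3, 2->3, 3->2, 4->3


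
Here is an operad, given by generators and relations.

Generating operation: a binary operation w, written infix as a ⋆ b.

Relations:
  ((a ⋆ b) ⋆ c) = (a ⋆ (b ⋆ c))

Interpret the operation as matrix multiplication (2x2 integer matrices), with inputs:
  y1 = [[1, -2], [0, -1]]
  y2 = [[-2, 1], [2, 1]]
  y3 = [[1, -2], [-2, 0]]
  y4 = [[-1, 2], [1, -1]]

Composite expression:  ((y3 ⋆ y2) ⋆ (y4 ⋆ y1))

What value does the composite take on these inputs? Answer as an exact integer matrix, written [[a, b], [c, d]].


[[5, 1], [-6, 2]]

(y3 ⋆ y2) = [[-6, -1], [4, -2]]
(y4 ⋆ y1) = [[-1, 0], [1, -1]]
((y3 ⋆ y2) ⋆ (y4 ⋆ y1)) = [[5, 1], [-6, 2]]


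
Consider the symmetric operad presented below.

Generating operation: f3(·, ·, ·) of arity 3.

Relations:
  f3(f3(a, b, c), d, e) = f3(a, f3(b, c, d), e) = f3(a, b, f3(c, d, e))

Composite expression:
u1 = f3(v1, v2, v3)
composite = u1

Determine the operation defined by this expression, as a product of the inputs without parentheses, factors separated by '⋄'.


v1 ⋄ v2 ⋄ v3

Associativity of f3 dissolves the nesting; only the v-input order survives.
f3(v1, v2, v3) spells out as v1 ⋄ v2 ⋄ v3


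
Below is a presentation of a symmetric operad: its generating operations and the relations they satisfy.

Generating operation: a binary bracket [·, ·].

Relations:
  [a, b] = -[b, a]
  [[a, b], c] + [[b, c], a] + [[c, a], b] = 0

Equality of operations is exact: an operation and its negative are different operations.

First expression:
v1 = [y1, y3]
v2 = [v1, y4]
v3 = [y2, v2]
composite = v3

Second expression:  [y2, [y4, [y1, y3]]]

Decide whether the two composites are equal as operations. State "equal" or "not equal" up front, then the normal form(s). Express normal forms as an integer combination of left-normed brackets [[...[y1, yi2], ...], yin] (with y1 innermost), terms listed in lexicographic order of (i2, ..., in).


not equal: they reduce to -[[[y1, y3], y4], y2] and [[[y1, y3], y4], y2]

Normal form of the first expression: -[[[y1, y3], y4], y2]
Normal form of the second expression: [[[y1, y3], y4], y2]
Distinct normal forms: not equal.


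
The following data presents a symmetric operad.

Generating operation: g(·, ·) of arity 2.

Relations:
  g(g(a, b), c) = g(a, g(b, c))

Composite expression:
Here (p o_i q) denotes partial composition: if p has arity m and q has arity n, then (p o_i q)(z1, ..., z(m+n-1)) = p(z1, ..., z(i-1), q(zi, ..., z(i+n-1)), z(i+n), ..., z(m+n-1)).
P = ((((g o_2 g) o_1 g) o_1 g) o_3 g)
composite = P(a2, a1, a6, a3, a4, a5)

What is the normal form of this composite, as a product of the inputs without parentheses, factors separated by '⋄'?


All parenthesizations of g agree; list the a-inputs left to right.
g(a2, a1) unparenthesizes to a2 ⋄ a1
g(a6, a3) unparenthesizes to a6 ⋄ a3
g(g(a2, a1), g(a6, a3)) unparenthesizes to a2 ⋄ a1 ⋄ a6 ⋄ a3
g(a4, a5) unparenthesizes to a4 ⋄ a5
g(g(g(a2, a1), g(a6, a3)), g(a4, a5)) unparenthesizes to a2 ⋄ a1 ⋄ a6 ⋄ a3 ⋄ a4 ⋄ a5

a2 ⋄ a1 ⋄ a6 ⋄ a3 ⋄ a4 ⋄ a5


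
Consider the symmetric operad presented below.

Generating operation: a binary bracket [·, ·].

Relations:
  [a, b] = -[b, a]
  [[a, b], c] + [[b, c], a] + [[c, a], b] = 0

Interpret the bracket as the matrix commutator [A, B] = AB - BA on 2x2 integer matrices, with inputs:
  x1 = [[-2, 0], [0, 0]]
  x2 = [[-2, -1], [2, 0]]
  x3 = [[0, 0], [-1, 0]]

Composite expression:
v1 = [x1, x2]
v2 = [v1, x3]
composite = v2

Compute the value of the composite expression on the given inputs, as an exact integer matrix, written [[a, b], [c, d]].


[[-2, 0], [0, 2]]

[x1, x2] = [[0, 2], [4, 0]]
[[x1, x2], x3] = [[-2, 0], [0, 2]]


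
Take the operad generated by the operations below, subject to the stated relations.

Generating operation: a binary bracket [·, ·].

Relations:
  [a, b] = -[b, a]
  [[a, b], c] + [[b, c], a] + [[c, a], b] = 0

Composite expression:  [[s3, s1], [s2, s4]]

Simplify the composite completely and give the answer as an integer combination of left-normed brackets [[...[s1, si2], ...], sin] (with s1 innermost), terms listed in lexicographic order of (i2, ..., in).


-[[[s1, s3], s2], s4] + [[[s1, s3], s4], s2]


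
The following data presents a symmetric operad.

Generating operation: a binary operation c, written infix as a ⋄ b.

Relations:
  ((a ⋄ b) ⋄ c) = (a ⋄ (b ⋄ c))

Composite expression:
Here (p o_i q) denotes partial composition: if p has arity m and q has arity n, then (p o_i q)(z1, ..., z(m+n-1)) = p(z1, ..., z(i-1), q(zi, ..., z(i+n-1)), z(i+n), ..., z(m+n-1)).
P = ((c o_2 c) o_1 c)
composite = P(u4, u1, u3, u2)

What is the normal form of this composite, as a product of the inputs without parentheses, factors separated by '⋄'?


u4 ⋄ u1 ⋄ u3 ⋄ u2

Key point: c is associative — brackets drop, the u-order remains.
(u4 ⋄ u1) reduces to u4 ⋄ u1
(u3 ⋄ u2) reduces to u3 ⋄ u2
((u4 ⋄ u1) ⋄ (u3 ⋄ u2)) reduces to u4 ⋄ u1 ⋄ u3 ⋄ u2


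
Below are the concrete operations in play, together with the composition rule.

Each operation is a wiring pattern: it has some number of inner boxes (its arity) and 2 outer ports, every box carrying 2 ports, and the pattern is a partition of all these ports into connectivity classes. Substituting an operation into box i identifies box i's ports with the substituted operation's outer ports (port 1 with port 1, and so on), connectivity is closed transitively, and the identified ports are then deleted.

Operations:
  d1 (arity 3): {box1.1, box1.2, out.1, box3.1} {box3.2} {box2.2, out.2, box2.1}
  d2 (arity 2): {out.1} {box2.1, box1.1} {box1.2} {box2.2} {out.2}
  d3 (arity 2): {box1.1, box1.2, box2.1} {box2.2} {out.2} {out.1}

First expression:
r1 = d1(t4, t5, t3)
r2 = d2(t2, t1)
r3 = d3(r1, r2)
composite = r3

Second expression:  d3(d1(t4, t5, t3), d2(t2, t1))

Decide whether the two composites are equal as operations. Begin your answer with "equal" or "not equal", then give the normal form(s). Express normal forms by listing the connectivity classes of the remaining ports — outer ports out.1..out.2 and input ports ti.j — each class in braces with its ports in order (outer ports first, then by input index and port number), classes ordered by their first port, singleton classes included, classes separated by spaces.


Reducing the first expression gives {out.1} {out.2} {t1.1, t2.1} {t1.2} {t2.2} {t3.1, t4.1, t4.2, t5.1, t5.2} {t3.2}
Reducing the second expression gives {out.1} {out.2} {t1.1, t2.1} {t1.2} {t2.2} {t3.1, t4.1, t4.2, t5.1, t5.2} {t3.2}
The forms coincide; equal.

equal; the common form is {out.1} {out.2} {t1.1, t2.1} {t1.2} {t2.2} {t3.1, t4.1, t4.2, t5.1, t5.2} {t3.2}


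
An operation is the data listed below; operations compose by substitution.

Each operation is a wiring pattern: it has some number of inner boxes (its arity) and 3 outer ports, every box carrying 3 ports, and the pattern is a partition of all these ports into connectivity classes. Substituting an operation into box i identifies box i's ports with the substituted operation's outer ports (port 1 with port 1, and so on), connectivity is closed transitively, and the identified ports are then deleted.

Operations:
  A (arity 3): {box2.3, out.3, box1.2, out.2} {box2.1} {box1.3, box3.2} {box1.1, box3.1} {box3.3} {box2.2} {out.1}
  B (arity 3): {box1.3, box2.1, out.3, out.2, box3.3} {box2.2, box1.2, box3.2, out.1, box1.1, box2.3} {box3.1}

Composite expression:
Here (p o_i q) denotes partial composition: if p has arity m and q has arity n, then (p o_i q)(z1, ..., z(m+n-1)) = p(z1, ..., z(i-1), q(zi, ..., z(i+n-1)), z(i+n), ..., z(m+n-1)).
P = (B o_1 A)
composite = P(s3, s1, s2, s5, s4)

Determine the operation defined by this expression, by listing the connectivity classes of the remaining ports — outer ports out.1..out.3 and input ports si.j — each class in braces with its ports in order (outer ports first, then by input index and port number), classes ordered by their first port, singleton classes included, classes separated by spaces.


{out.1, out.2, out.3, s1.3, s3.2, s4.2, s4.3, s5.1, s5.2, s5.3} {s1.1} {s1.2} {s2.1, s3.1} {s2.2, s3.3} {s2.3} {s4.1}

Reachability decides: close wires over B-identified ports.
stage A: inputs (s3, s1, s2), connectivity {out.1} {out.2, out.3, s1.3, s3.2} {s1.1} {s1.2} {s2.1, s3.1} {s2.2, s3.3} {s2.3}, out.j its boundary
stage B: inputs (s3, s1, s2, s5, s4), connectivity {out.1, out.2, out.3, s1.3, s3.2, s4.2, s4.3, s5.1, s5.2, s5.3} {s1.1} {s1.2} {s2.1, s3.1} {s2.2, s3.3} {s2.3} {s4.1}, out.j its boundary


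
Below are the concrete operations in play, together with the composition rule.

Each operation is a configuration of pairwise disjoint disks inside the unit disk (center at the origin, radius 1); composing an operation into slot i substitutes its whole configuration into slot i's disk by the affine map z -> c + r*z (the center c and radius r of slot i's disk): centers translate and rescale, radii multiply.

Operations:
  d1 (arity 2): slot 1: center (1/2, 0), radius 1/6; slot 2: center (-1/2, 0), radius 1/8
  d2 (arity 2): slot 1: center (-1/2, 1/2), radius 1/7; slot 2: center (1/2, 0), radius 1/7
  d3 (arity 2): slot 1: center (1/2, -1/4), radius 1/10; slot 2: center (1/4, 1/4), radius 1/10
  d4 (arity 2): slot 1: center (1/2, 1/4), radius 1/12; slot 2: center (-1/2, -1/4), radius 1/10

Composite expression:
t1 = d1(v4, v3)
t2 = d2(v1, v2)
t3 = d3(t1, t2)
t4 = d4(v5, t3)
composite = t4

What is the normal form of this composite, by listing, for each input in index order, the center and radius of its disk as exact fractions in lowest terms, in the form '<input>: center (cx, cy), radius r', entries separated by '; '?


v1: center (-12/25, -11/50), radius 1/700; v2: center (-47/100, -9/40), radius 1/700; v3: center (-91/200, -11/40), radius 1/800; v4: center (-89/200, -11/40), radius 1/600; v5: center (1/2, 1/4), radius 1/12


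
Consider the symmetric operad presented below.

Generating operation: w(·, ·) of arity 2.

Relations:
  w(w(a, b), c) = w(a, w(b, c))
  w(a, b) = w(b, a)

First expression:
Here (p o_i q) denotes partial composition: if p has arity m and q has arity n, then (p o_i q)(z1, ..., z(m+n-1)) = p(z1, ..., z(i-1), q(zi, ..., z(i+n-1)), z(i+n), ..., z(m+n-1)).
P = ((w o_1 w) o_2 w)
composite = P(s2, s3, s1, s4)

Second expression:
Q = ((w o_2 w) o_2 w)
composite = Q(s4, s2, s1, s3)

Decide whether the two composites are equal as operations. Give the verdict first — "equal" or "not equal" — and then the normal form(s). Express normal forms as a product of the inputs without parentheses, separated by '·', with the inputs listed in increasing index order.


equal; both compose to s1 · s2 · s3 · s4

In normal form, the first expression is s1 · s2 · s3 · s4
In normal form, the second expression is s1 · s2 · s3 · s4
Both agree, so they are equal.


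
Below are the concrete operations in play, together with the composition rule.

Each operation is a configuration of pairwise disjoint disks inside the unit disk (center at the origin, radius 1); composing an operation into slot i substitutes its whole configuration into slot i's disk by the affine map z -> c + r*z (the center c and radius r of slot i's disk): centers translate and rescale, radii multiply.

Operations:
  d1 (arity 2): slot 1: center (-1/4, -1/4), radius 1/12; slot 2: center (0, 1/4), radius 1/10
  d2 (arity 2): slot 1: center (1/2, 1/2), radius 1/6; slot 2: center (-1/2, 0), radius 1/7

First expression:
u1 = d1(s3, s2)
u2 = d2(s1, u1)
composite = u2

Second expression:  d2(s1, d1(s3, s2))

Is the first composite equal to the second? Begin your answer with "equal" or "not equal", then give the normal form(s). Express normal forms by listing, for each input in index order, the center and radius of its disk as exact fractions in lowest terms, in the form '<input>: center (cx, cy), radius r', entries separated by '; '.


equal: each reduces to s1: center (1/2, 1/2), radius 1/6; s2: center (-1/2, 1/28), radius 1/70; s3: center (-15/28, -1/28), radius 1/84

Normal form of the first expression: s1: center (1/2, 1/2), radius 1/6; s2: center (-1/2, 1/28), radius 1/70; s3: center (-15/28, -1/28), radius 1/84
Normal form of the second expression: s1: center (1/2, 1/2), radius 1/6; s2: center (-1/2, 1/28), radius 1/70; s3: center (-15/28, -1/28), radius 1/84
The forms coincide; equal.


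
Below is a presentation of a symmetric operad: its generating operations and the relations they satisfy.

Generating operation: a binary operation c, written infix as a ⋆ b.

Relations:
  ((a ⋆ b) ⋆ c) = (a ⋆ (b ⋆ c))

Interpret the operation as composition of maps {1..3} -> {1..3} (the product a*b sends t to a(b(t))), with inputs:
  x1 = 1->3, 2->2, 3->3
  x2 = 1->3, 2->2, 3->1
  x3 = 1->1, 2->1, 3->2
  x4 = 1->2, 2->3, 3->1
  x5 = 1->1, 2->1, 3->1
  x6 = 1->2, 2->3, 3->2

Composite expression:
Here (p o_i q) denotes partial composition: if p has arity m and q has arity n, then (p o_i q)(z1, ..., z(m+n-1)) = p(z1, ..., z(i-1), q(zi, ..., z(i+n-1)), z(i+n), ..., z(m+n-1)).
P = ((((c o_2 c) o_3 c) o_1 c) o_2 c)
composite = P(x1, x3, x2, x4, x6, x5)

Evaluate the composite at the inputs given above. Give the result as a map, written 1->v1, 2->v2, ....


(x3 ⋆ x2) = 1->2, 2->1, 3->1
(x1 ⋆ (x3 ⋆ x2)) = 1->2, 2->3, 3->3
(x6 ⋆ x5) = 1->2, 2->2, 3->2
(x4 ⋆ (x6 ⋆ x5)) = 1->3, 2->3, 3->3
((x1 ⋆ (x3 ⋆ x2)) ⋆ (x4 ⋆ (x6 ⋆ x5))) = 1->3, 2->3, 3->3

1->3, 2->3, 3->3


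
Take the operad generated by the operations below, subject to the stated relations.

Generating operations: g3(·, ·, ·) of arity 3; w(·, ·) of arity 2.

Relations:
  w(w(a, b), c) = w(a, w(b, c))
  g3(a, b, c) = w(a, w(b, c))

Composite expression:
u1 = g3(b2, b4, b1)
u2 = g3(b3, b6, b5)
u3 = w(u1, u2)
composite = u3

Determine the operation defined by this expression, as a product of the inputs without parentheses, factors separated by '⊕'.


b2 ⊕ b4 ⊕ b1 ⊕ b3 ⊕ b6 ⊕ b5

Every regrouping of w is equal, so read the b-inputs in written order.
g3(b2, b4, b1) linearizes to b2 ⊕ b4 ⊕ b1
g3(b3, b6, b5) linearizes to b3 ⊕ b6 ⊕ b5
w(g3(b2, b4, b1), g3(b3, b6, b5)) linearizes to b2 ⊕ b4 ⊕ b1 ⊕ b3 ⊕ b6 ⊕ b5


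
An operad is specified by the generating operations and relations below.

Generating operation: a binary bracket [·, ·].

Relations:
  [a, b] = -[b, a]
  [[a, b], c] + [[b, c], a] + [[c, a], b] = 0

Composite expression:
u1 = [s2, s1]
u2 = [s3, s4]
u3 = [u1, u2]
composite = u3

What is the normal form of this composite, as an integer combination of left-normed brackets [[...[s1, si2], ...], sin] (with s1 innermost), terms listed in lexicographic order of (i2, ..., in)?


-[[[s1, s2], s3], s4] + [[[s1, s2], s4], s3]

In the tensor algebra, words opening s1 carry the s1-anchored form.
Composite bracket: [[s2, s1], [s3, s4]]
Each bracket splits as ab - ba, giving 8 signed words (2^3 = 8).
Only words starting with s1 matter:
  the word s1s2s3s4 carries sign -1 and contributes -[[[s1, s2], s3], s4]
  the word s1s2s4s3 carries sign +1 and contributes +[[[s1, s2], s4], s3]


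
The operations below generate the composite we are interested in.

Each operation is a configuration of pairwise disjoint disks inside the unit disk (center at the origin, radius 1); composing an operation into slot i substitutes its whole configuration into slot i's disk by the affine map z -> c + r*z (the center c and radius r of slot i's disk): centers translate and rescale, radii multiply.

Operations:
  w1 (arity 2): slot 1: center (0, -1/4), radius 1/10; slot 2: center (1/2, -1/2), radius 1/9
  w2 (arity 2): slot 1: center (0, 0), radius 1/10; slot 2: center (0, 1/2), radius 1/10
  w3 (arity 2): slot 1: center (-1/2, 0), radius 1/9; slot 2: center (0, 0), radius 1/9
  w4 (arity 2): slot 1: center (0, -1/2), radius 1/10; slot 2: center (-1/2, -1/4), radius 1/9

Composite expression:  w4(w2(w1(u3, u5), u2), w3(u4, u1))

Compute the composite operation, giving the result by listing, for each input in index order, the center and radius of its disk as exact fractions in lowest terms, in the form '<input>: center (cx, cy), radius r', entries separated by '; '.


u1: center (-1/2, -1/4), radius 1/81; u2: center (0, -9/20), radius 1/100; u3: center (0, -201/400), radius 1/1000; u4: center (-5/9, -1/4), radius 1/81; u5: center (1/200, -101/200), radius 1/900


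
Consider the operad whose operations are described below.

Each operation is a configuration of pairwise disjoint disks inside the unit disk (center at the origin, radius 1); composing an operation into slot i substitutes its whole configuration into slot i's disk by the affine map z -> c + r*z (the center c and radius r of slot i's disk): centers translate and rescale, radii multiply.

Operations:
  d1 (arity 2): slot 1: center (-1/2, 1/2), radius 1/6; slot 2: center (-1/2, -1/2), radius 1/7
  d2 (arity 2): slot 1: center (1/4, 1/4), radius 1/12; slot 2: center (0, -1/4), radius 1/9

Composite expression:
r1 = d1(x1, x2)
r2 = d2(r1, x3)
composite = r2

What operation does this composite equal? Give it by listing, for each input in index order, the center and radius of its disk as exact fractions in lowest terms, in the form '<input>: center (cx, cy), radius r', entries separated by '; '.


Nesting under d2 composes maps z -> c + r*z down each x-path.
x1: after 2 affine steps, its disk has center (5/24, 7/24), radius 1/72
x2: after 2 affine steps, its disk has center (5/24, 5/24), radius 1/84
x3: after 1 affine step, its disk has center (0, -1/4), radius 1/9

x1: center (5/24, 7/24), radius 1/72; x2: center (5/24, 5/24), radius 1/84; x3: center (0, -1/4), radius 1/9


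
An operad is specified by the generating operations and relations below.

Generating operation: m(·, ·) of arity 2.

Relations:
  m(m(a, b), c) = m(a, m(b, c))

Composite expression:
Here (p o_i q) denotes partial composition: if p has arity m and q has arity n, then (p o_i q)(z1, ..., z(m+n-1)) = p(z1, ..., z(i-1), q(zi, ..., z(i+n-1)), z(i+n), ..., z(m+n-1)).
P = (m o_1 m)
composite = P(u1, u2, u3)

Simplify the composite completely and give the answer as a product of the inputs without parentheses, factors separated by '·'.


Every regrouping of m is equal, so read the u-inputs in written order.
m(u1, u2) linearizes to u1 · u2
m(m(u1, u2), u3) linearizes to u1 · u2 · u3

u1 · u2 · u3


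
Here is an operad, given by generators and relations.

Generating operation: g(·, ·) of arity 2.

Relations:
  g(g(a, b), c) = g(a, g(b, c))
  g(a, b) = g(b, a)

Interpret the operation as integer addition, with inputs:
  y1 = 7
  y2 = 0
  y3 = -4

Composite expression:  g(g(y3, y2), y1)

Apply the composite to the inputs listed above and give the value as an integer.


3


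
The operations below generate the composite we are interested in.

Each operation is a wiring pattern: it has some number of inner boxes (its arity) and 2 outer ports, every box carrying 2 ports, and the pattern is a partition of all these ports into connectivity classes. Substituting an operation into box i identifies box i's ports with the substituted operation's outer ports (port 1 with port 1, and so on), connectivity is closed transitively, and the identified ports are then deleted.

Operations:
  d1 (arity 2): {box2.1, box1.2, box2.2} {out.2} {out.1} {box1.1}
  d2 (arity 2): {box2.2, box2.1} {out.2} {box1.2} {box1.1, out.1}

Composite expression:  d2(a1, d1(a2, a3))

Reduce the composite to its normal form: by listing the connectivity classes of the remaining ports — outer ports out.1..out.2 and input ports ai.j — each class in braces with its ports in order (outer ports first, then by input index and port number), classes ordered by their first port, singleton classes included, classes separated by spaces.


{out.1, a1.1} {out.2} {a1.2} {a2.1} {a2.2, a3.1, a3.2}

After gluing at d2, chains via deleted ports link the a-ports.
the subtree at d1 composes to {out.1} {out.2} {a2.1} {a2.2, a3.1, a3.2} on (a2, a3); out.j = own outer ports
the subtree at d2 composes to {out.1, a1.1} {out.2} {a1.2} {a2.1} {a2.2, a3.1, a3.2} on (a1, a2, a3); out.j = own outer ports


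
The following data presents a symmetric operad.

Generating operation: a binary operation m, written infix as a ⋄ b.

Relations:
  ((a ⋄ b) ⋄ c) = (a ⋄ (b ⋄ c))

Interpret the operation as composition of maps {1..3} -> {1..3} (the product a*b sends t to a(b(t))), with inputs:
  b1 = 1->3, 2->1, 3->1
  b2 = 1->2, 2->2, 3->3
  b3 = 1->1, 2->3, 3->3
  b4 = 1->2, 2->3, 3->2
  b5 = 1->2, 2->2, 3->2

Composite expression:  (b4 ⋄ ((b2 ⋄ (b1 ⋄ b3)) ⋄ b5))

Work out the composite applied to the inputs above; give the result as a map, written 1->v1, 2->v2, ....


1->3, 2->3, 3->3

(b1 ⋄ b3) = 1->3, 2->1, 3->1
(b2 ⋄ (b1 ⋄ b3)) = 1->3, 2->2, 3->2
((b2 ⋄ (b1 ⋄ b3)) ⋄ b5) = 1->2, 2->2, 3->2
(b4 ⋄ ((b2 ⋄ (b1 ⋄ b3)) ⋄ b5)) = 1->3, 2->3, 3->3


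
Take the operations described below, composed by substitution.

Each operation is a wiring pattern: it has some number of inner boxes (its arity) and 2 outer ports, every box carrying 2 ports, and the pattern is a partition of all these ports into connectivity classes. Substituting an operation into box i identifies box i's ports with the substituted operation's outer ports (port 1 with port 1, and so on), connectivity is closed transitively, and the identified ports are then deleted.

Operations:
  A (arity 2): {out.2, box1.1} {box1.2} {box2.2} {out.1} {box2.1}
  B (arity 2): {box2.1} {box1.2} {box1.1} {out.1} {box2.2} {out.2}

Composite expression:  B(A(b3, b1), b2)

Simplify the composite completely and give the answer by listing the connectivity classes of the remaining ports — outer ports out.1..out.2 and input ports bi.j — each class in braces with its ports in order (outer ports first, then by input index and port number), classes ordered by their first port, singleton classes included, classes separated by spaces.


{out.1} {out.2} {b1.1} {b1.2} {b2.1} {b2.2} {b3.1} {b3.2}


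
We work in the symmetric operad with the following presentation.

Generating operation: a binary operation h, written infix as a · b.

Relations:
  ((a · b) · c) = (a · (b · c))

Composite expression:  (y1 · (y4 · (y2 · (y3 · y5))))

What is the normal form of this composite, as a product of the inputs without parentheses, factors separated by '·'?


Every regrouping of h is equal, so read the y-inputs in written order.
(y3 · y5) collapses to y3 · y5
(y2 · (y3 · y5)) collapses to y2 · y3 · y5
(y4 · (y2 · (y3 · y5))) collapses to y4 · y2 · y3 · y5
(y1 · (y4 · (y2 · (y3 · y5)))) collapses to y1 · y4 · y2 · y3 · y5

y1 · y4 · y2 · y3 · y5


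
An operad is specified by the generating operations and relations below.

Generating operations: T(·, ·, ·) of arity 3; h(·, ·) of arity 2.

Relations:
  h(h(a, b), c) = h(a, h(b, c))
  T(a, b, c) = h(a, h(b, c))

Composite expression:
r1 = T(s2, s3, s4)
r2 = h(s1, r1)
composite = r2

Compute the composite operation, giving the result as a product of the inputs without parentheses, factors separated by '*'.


s1 * s2 * s3 * s4

Every regrouping of h is equal, so read the s-inputs in written order.
T(s2, s3, s4) flattens to s2 * s3 * s4
h(s1, T(s2, s3, s4)) flattens to s1 * s2 * s3 * s4


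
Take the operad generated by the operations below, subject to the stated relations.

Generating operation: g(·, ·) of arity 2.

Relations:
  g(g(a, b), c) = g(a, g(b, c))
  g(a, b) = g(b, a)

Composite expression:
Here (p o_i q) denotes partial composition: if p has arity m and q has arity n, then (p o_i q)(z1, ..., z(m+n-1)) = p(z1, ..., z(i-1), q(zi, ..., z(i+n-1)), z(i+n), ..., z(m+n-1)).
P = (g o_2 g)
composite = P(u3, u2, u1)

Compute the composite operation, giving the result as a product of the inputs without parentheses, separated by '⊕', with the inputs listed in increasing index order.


Reordering under g is free, so list the u-inputs canonically.
g(u2, u1) reduces to u2 ⊕ u1
g(u3, g(u2, u1)) reduces to u3 ⊕ u2 ⊕ u1
sorting the factors by input index: u1 ⊕ u2 ⊕ u3

u1 ⊕ u2 ⊕ u3


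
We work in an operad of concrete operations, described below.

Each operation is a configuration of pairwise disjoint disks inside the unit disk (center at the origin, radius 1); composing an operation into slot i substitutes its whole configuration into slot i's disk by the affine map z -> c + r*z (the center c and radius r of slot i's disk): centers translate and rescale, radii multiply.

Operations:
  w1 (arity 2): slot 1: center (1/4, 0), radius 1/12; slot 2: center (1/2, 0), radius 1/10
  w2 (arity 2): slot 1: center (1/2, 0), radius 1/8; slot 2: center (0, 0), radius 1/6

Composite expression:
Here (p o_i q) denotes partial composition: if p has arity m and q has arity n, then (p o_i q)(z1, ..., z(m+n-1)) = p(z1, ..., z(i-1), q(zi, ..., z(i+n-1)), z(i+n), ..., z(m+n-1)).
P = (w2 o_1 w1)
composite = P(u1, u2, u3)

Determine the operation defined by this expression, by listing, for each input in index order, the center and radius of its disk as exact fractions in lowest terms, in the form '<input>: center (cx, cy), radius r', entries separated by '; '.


u1: center (17/32, 0), radius 1/96; u2: center (9/16, 0), radius 1/80; u3: center (0, 0), radius 1/6

Each u-disk chains the slot maps above it in w2; radii multiply.
input u1: applying the 2 nested substitutions gives center (17/32, 0), radius 1/96
input u2: applying the 2 nested substitutions gives center (9/16, 0), radius 1/80
input u3: applying the 1 nested substitution gives center (0, 0), radius 1/6


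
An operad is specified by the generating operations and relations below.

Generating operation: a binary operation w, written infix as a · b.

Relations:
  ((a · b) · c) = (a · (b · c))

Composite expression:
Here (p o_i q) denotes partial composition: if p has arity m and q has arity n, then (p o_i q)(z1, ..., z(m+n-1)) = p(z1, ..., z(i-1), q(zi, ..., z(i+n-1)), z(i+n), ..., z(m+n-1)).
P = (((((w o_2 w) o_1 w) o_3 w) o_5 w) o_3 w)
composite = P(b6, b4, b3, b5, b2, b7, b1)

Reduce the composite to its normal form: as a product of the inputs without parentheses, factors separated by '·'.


b6 · b4 · b3 · b5 · b2 · b7 · b1

The w-tree's shape is irrelevant; the b-reading-order decides.
(b6 · b4) reduces to b6 · b4
(b3 · b5) reduces to b3 · b5
((b3 · b5) · b2) reduces to b3 · b5 · b2
(b7 · b1) reduces to b7 · b1
(((b3 · b5) · b2) · (b7 · b1)) reduces to b3 · b5 · b2 · b7 · b1
((b6 · b4) · (((b3 · b5) · b2) · (b7 · b1))) reduces to b6 · b4 · b3 · b5 · b2 · b7 · b1


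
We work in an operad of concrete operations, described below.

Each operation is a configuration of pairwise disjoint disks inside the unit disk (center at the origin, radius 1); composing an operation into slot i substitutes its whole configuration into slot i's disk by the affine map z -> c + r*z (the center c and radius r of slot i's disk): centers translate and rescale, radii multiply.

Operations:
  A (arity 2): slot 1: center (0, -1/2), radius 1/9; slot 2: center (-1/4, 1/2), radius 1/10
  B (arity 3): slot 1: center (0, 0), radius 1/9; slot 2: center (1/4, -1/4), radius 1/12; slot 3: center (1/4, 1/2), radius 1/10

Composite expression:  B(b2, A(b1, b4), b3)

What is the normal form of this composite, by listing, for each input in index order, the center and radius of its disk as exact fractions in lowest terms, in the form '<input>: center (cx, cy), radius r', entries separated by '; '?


b1: center (1/4, -7/24), radius 1/108; b2: center (0, 0), radius 1/9; b3: center (1/4, 1/2), radius 1/10; b4: center (11/48, -5/24), radius 1/120
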